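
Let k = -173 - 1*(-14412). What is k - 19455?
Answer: -5216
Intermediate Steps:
k = 14239 (k = -173 + 14412 = 14239)
k - 19455 = 14239 - 19455 = -5216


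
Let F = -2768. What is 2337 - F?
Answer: 5105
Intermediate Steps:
2337 - F = 2337 - 1*(-2768) = 2337 + 2768 = 5105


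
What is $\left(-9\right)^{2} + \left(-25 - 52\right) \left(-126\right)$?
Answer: $9783$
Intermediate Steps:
$\left(-9\right)^{2} + \left(-25 - 52\right) \left(-126\right) = 81 - -9702 = 81 + 9702 = 9783$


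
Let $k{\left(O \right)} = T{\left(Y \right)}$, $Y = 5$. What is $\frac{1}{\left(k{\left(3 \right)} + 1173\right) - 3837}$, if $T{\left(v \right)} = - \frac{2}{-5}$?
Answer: $- \frac{5}{13318} \approx -0.00037543$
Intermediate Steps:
$T{\left(v \right)} = \frac{2}{5}$ ($T{\left(v \right)} = \left(-2\right) \left(- \frac{1}{5}\right) = \frac{2}{5}$)
$k{\left(O \right)} = \frac{2}{5}$
$\frac{1}{\left(k{\left(3 \right)} + 1173\right) - 3837} = \frac{1}{\left(\frac{2}{5} + 1173\right) - 3837} = \frac{1}{\frac{5867}{5} - 3837} = \frac{1}{- \frac{13318}{5}} = - \frac{5}{13318}$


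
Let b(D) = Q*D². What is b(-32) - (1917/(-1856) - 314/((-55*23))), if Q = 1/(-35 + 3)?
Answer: -73288659/2347840 ≈ -31.215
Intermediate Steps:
Q = -1/32 (Q = 1/(-32) = -1/32 ≈ -0.031250)
b(D) = -D²/32
b(-32) - (1917/(-1856) - 314/((-55*23))) = -1/32*(-32)² - (1917/(-1856) - 314/((-55*23))) = -1/32*1024 - (1917*(-1/1856) - 314/(-1265)) = -32 - (-1917/1856 - 314*(-1/1265)) = -32 - (-1917/1856 + 314/1265) = -32 - 1*(-1842221/2347840) = -32 + 1842221/2347840 = -73288659/2347840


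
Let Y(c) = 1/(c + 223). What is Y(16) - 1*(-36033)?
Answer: 8611888/239 ≈ 36033.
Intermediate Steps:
Y(c) = 1/(223 + c)
Y(16) - 1*(-36033) = 1/(223 + 16) - 1*(-36033) = 1/239 + 36033 = 8611888/239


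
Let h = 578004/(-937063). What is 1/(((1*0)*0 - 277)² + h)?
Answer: 937063/71899328923 ≈ 1.3033e-5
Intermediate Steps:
h = -578004/937063 (h = 578004*(-1/937063) = -578004/937063 ≈ -0.61683)
1/(((1*0)*0 - 277)² + h) = 1/(((1*0)*0 - 277)² - 578004/937063) = 1/((0*0 - 277)² - 578004/937063) = 1/((0 - 277)² - 578004/937063) = 1/((-277)² - 578004/937063) = 1/(76729 - 578004/937063) = 1/(71899328923/937063) = 937063/71899328923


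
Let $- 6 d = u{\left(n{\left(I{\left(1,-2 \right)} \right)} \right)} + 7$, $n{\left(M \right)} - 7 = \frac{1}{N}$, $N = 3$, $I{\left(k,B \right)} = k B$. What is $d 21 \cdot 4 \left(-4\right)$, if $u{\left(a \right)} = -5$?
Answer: $112$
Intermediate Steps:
$I{\left(k,B \right)} = B k$
$n{\left(M \right)} = \frac{22}{3}$ ($n{\left(M \right)} = 7 + \frac{1}{3} = \frac{22}{3}$)
$d = - \frac{1}{3}$ ($d = - \frac{-5 + 7}{6} = \left(- \frac{1}{6}\right) 2 = - \frac{1}{3} \approx -0.33333$)
$d 21 \cdot 4 \left(-4\right) = \left(- \frac{1}{3}\right) 21 \cdot 4 \left(-4\right) = \left(-7\right) \left(-16\right) = 112$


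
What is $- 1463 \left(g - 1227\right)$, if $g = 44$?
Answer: $1730729$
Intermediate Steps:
$- 1463 \left(g - 1227\right) = - 1463 \left(44 - 1227\right) = \left(-1463\right) \left(-1183\right) = 1730729$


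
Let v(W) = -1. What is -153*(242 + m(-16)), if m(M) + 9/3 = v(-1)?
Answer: -36414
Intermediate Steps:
m(M) = -4 (m(M) = -3 - 1 = -4)
-153*(242 + m(-16)) = -153*(242 - 4) = -153*238 = -36414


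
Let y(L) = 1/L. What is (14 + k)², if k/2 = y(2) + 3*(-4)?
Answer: 81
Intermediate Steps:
k = -23 (k = 2*(1/2 + 3*(-4)) = 2*(½ - 12) = 2*(-23/2) = -23)
(14 + k)² = (14 - 23)² = (-9)² = 81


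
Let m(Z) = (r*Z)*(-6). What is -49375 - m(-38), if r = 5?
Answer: -50515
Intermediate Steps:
m(Z) = -30*Z (m(Z) = (5*Z)*(-6) = -30*Z)
-49375 - m(-38) = -49375 - (-30)*(-38) = -49375 - 1*1140 = -49375 - 1140 = -50515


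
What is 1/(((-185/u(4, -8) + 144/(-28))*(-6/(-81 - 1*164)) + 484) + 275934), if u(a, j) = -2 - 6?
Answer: 6860/1896230501 ≈ 3.6177e-6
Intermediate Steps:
u(a, j) = -8
1/(((-185/u(4, -8) + 144/(-28))*(-6/(-81 - 1*164)) + 484) + 275934) = 1/(((-185/(-8) + 144/(-28))*(-6/(-81 - 1*164)) + 484) + 275934) = 1/(((-185*(-⅛) + 144*(-1/28))*(-6/(-81 - 164)) + 484) + 275934) = 1/(((185/8 - 36/7)*(-6/(-245)) + 484) + 275934) = 1/((1007*(-6*(-1/245))/56 + 484) + 275934) = 1/(((1007/56)*(6/245) + 484) + 275934) = 1/((3021/6860 + 484) + 275934) = 1/(3323261/6860 + 275934) = 1/(1896230501/6860) = 6860/1896230501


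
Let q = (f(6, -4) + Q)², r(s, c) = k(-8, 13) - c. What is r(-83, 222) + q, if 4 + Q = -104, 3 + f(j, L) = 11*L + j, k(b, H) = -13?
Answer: 21966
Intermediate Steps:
r(s, c) = -13 - c
f(j, L) = -3 + j + 11*L (f(j, L) = -3 + (11*L + j) = -3 + (j + 11*L) = -3 + j + 11*L)
Q = -108 (Q = -4 - 104 = -108)
q = 22201 (q = ((-3 + 6 + 11*(-4)) - 108)² = ((-3 + 6 - 44) - 108)² = (-41 - 108)² = (-149)² = 22201)
r(-83, 222) + q = (-13 - 1*222) + 22201 = (-13 - 222) + 22201 = -235 + 22201 = 21966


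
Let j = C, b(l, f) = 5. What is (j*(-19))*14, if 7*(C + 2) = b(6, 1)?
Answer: 342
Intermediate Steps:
C = -9/7 (C = -2 + (⅐)*5 = -2 + 5/7 = -9/7 ≈ -1.2857)
j = -9/7 ≈ -1.2857
(j*(-19))*14 = -9/7*(-19)*14 = (171/7)*14 = 342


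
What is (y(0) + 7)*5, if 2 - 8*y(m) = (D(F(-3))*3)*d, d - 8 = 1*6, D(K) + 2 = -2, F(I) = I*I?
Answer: 565/4 ≈ 141.25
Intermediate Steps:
F(I) = I²
D(K) = -4 (D(K) = -2 - 2 = -4)
d = 14 (d = 8 + 1*6 = 8 + 6 = 14)
y(m) = 85/4 (y(m) = ¼ - (-4*3)*14/8 = ¼ - (-3)*14/2 = ¼ - ⅛*(-168) = ¼ + 21 = 85/4)
(y(0) + 7)*5 = (85/4 + 7)*5 = (113/4)*5 = 565/4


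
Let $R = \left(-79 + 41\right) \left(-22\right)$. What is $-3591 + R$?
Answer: $-2755$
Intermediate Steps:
$R = 836$ ($R = \left(-38\right) \left(-22\right) = 836$)
$-3591 + R = -3591 + 836 = -2755$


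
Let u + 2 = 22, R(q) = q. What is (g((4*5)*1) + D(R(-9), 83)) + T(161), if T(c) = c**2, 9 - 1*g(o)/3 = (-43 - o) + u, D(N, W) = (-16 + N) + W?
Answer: 26135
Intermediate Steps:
u = 20 (u = -2 + 22 = 20)
D(N, W) = -16 + N + W
g(o) = 96 + 3*o (g(o) = 27 - 3*((-43 - o) + 20) = 27 - 3*(-23 - o) = 27 + (69 + 3*o) = 96 + 3*o)
(g((4*5)*1) + D(R(-9), 83)) + T(161) = ((96 + 3*((4*5)*1)) + (-16 - 9 + 83)) + 161**2 = ((96 + 3*(20*1)) + 58) + 25921 = ((96 + 3*20) + 58) + 25921 = ((96 + 60) + 58) + 25921 = (156 + 58) + 25921 = 214 + 25921 = 26135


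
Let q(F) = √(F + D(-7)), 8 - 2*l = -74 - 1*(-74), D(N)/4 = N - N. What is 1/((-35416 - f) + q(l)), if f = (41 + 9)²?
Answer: -1/37914 ≈ -2.6375e-5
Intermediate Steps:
D(N) = 0 (D(N) = 4*(N - N) = 4*0 = 0)
l = 4 (l = 4 - (-74 - 1*(-74))/2 = 4 - (-74 + 74)/2 = 4 - ½*0 = 4 + 0 = 4)
f = 2500 (f = 50² = 2500)
q(F) = √F (q(F) = √(F + 0) = √F)
1/((-35416 - f) + q(l)) = 1/((-35416 - 1*2500) + √4) = 1/((-35416 - 2500) + 2) = 1/(-37916 + 2) = 1/(-37914) = -1/37914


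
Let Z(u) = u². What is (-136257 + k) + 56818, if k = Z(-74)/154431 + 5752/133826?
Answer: -820877448997673/10333441503 ≈ -79439.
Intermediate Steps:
k = 810559144/10333441503 (k = (-74)²/154431 + 5752/133826 = 5476*(1/154431) + 5752*(1/133826) = 5476/154431 + 2876/66913 = 810559144/10333441503 ≈ 0.078440)
(-136257 + k) + 56818 = (-136257 + 810559144/10333441503) + 56818 = -1408002928315127/10333441503 + 56818 = -820877448997673/10333441503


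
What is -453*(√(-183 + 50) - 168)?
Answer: 76104 - 453*I*√133 ≈ 76104.0 - 5224.3*I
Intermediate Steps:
-453*(√(-183 + 50) - 168) = -453*(√(-133) - 168) = -453*(I*√133 - 168) = -453*(-168 + I*√133) = 76104 - 453*I*√133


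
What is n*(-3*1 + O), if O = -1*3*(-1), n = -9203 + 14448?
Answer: 0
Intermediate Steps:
n = 5245
O = 3 (O = -3*(-1) = 3)
n*(-3*1 + O) = 5245*(-3*1 + 3) = 5245*(-3 + 3) = 5245*0 = 0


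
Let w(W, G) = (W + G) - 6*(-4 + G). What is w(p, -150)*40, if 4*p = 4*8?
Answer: 31280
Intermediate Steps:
p = 8 (p = (4*8)/4 = (¼)*32 = 8)
w(W, G) = 24 + W - 5*G (w(W, G) = (G + W) + (24 - 6*G) = 24 + W - 5*G)
w(p, -150)*40 = (24 + 8 - 5*(-150))*40 = (24 + 8 + 750)*40 = 782*40 = 31280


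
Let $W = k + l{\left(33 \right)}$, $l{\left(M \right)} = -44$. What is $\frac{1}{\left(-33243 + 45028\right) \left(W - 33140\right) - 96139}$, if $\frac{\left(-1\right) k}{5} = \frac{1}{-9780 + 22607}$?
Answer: $- \frac{12827}{5017532248758} \approx -2.5564 \cdot 10^{-9}$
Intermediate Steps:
$k = - \frac{5}{12827}$ ($k = - \frac{5}{-9780 + 22607} = - \frac{5}{12827} \approx -0.0003898$)
$W = - \frac{564393}{12827}$ ($W = - \frac{5}{12827} - 44 = - \frac{564393}{12827} \approx -44.0$)
$\frac{1}{\left(-33243 + 45028\right) \left(W - 33140\right) - 96139} = \frac{1}{\left(-33243 + 45028\right) \left(- \frac{564393}{12827} - 33140\right) - 96139} = \frac{1}{11785 \left(- \frac{425651173}{12827}\right) - 96139} = \frac{1}{- \frac{5016299073805}{12827} - 96139} = \frac{1}{- \frac{5017532248758}{12827}} = - \frac{12827}{5017532248758}$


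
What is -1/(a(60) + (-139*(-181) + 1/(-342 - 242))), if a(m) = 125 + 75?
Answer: -584/14809655 ≈ -3.9434e-5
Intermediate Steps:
a(m) = 200
-1/(a(60) + (-139*(-181) + 1/(-342 - 242))) = -1/(200 + (-139*(-181) + 1/(-342 - 242))) = -1/(200 + (25159 + 1/(-584))) = -1/(200 + (25159 - 1/584)) = -1/(200 + 14692855/584) = -1/14809655/584 = -1*584/14809655 = -584/14809655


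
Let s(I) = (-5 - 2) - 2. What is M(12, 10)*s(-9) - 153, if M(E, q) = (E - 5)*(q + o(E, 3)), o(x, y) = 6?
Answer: -1161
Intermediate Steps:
s(I) = -9 (s(I) = -7 - 2 = -9)
M(E, q) = (-5 + E)*(6 + q) (M(E, q) = (E - 5)*(q + 6) = (-5 + E)*(6 + q))
M(12, 10)*s(-9) - 153 = (-30 - 5*10 + 6*12 + 12*10)*(-9) - 153 = (-30 - 50 + 72 + 120)*(-9) - 153 = 112*(-9) - 153 = -1008 - 153 = -1161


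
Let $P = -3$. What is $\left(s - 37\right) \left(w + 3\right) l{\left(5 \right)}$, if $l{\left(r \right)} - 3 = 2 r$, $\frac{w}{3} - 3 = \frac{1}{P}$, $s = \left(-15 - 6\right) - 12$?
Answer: $-10010$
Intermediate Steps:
$s = -33$ ($s = -21 - 12 = -33$)
$w = 8$ ($w = 9 + \frac{3}{-3} = 9 + 3 \left(- \frac{1}{3}\right) = 9 - 1 = 8$)
$l{\left(r \right)} = 3 + 2 r$
$\left(s - 37\right) \left(w + 3\right) l{\left(5 \right)} = \left(-33 - 37\right) \left(8 + 3\right) \left(3 + 2 \cdot 5\right) = - 70 \cdot 11 \left(3 + 10\right) = - 70 \cdot 11 \cdot 13 = \left(-70\right) 143 = -10010$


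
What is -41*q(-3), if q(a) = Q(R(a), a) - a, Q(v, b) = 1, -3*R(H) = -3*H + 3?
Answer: -164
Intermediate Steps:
R(H) = -1 + H (R(H) = -(-3*H + 3)/3 = -(3 - 3*H)/3 = -1 + H)
q(a) = 1 - a
-41*q(-3) = -41*(1 - 1*(-3)) = -41*(1 + 3) = -41*4 = -164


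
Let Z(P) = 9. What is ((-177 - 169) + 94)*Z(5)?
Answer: -2268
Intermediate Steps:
((-177 - 169) + 94)*Z(5) = ((-177 - 169) + 94)*9 = (-346 + 94)*9 = -252*9 = -2268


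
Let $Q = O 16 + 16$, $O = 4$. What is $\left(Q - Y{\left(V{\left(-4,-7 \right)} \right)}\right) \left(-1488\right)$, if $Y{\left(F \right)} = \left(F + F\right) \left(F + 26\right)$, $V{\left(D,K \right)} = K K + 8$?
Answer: $13960416$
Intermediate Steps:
$Q = 80$ ($Q = 4 \cdot 16 + 16 = 64 + 16 = 80$)
$V{\left(D,K \right)} = 8 + K^{2}$ ($V{\left(D,K \right)} = K^{2} + 8 = 8 + K^{2}$)
$Y{\left(F \right)} = 2 F \left(26 + F\right)$
$\left(Q - Y{\left(V{\left(-4,-7 \right)} \right)}\right) \left(-1488\right) = \left(80 - 2 \left(8 + \left(-7\right)^{2}\right) \left(26 + \left(8 + \left(-7\right)^{2}\right)\right)\right) \left(-1488\right) = \left(80 - 2 \left(8 + 49\right) \left(26 + \left(8 + 49\right)\right)\right) \left(-1488\right) = \left(80 - 2 \cdot 57 \left(26 + 57\right)\right) \left(-1488\right) = \left(80 - 2 \cdot 57 \cdot 83\right) \left(-1488\right) = \left(80 - 9462\right) \left(-1488\right) = \left(-9382\right) \left(-1488\right) = 13960416$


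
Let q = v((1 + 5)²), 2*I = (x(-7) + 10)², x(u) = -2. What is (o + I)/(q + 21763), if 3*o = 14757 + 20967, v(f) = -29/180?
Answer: 2149200/3917311 ≈ 0.54864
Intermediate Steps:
I = 32 (I = (-2 + 10)²/2 = (½)*8² = (½)*64 = 32)
v(f) = -29/180 (v(f) = -29*1/180 = -29/180)
o = 11908 (o = (14757 + 20967)/3 = (⅓)*35724 = 11908)
q = -29/180 ≈ -0.16111
(o + I)/(q + 21763) = (11908 + 32)/(-29/180 + 21763) = 11940/(3917311/180) = 11940*(180/3917311) = 2149200/3917311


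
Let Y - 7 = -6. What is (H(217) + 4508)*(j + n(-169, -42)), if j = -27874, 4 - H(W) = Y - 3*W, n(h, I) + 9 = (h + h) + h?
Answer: -146549180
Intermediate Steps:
n(h, I) = -9 + 3*h (n(h, I) = -9 + ((h + h) + h) = -9 + (2*h + h) = -9 + 3*h)
Y = 1 (Y = 7 - 6 = 1)
H(W) = 3 + 3*W (H(W) = 4 - (1 - 3*W) = 4 + (-1 + 3*W) = 3 + 3*W)
(H(217) + 4508)*(j + n(-169, -42)) = ((3 + 3*217) + 4508)*(-27874 + (-9 + 3*(-169))) = ((3 + 651) + 4508)*(-27874 + (-9 - 507)) = (654 + 4508)*(-27874 - 516) = 5162*(-28390) = -146549180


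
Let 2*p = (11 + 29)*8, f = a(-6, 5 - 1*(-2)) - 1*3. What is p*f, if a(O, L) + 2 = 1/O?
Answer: -2480/3 ≈ -826.67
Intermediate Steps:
a(O, L) = -2 + 1/O
f = -31/6 (f = (-2 + 1/(-6)) - 1*3 = (-2 - ⅙) - 3 = -13/6 - 3 = -31/6 ≈ -5.1667)
p = 160 (p = ((11 + 29)*8)/2 = (40*8)/2 = (½)*320 = 160)
p*f = 160*(-31/6) = -2480/3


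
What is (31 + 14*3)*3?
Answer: 219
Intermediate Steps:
(31 + 14*3)*3 = (31 + 42)*3 = 73*3 = 219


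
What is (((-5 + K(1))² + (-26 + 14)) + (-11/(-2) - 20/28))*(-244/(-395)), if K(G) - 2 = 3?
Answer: -12322/2765 ≈ -4.4564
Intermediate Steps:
K(G) = 5 (K(G) = 2 + 3 = 5)
(((-5 + K(1))² + (-26 + 14)) + (-11/(-2) - 20/28))*(-244/(-395)) = (((-5 + 5)² + (-26 + 14)) + (-11/(-2) - 20/28))*(-244/(-395)) = ((0² - 12) + (-11*(-½) - 20*1/28))*(-244*(-1/395)) = ((0 - 12) + (11/2 - 5/7))*(244/395) = (-12 + 67/14)*(244/395) = -101/14*244/395 = -12322/2765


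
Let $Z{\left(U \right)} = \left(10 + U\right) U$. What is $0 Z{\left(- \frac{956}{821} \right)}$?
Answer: $0$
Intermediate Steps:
$Z{\left(U \right)} = U \left(10 + U\right)$
$0 Z{\left(- \frac{956}{821} \right)} = 0 - \frac{956}{821} \left(10 - \frac{956}{821}\right) = 0 \left(-956\right) \frac{1}{821} \left(10 - \frac{956}{821}\right) = 0 \left(- \frac{956 \left(10 - \frac{956}{821}\right)}{821}\right) = 0 \left(\left(- \frac{956}{821}\right) \frac{7254}{821}\right) = 0 \left(- \frac{6934824}{674041}\right) = 0$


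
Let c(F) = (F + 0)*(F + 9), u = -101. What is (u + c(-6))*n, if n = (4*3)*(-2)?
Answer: 2856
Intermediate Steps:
c(F) = F*(9 + F)
n = -24 (n = 12*(-2) = -24)
(u + c(-6))*n = (-101 - 6*(9 - 6))*(-24) = (-101 - 6*3)*(-24) = (-101 - 18)*(-24) = -119*(-24) = 2856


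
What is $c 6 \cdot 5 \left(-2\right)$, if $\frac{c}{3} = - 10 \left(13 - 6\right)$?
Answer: $12600$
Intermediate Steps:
$c = -210$ ($c = 3 \left(- 10 \left(13 - 6\right)\right) = 3 \left(\left(-10\right) 7\right) = 3 \left(-70\right) = -210$)
$c 6 \cdot 5 \left(-2\right) = - 210 \cdot 6 \cdot 5 \left(-2\right) = - 210 \cdot 30 \left(-2\right) = \left(-210\right) \left(-60\right) = 12600$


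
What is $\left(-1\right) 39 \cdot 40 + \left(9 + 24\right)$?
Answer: $-1527$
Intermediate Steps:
$\left(-1\right) 39 \cdot 40 + \left(9 + 24\right) = \left(-39\right) 40 + 33 = -1560 + 33 = -1527$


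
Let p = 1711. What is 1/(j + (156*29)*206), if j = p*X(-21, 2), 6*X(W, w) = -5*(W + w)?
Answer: 6/5754209 ≈ 1.0427e-6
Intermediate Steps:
X(W, w) = -5*W/6 - 5*w/6 (X(W, w) = (-5*(W + w))/6 = (-5*W - 5*w)/6 = -5*W/6 - 5*w/6)
j = 162545/6 (j = 1711*(-⅚*(-21) - ⅚*2) = 1711*(35/2 - 5/3) = 1711*(95/6) = 162545/6 ≈ 27091.)
1/(j + (156*29)*206) = 1/(162545/6 + (156*29)*206) = 1/(162545/6 + 4524*206) = 1/(162545/6 + 931944) = 1/(5754209/6) = 6/5754209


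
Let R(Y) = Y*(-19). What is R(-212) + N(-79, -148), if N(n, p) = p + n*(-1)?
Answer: 3959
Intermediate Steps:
N(n, p) = p - n
R(Y) = -19*Y
R(-212) + N(-79, -148) = -19*(-212) + (-148 - 1*(-79)) = 4028 + (-148 + 79) = 4028 - 69 = 3959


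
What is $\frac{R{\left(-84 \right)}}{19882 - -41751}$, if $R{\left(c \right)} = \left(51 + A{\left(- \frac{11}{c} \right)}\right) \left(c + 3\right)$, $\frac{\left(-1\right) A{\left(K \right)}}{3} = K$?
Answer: $- \frac{8829}{132748} \approx -0.066509$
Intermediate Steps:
$A{\left(K \right)} = - 3 K$
$R{\left(c \right)} = \left(3 + c\right) \left(51 + \frac{33}{c}\right)$ ($R{\left(c \right)} = \left(51 - 3 \left(- \frac{11}{c}\right)\right) \left(c + 3\right) = \left(51 + \frac{33}{c}\right) \left(3 + c\right) = \left(3 + c\right) \left(51 + \frac{33}{c}\right)$)
$\frac{R{\left(-84 \right)}}{19882 - -41751} = \frac{186 + 51 \left(-84\right) + \frac{99}{-84}}{19882 - -41751} = \frac{186 - 4284 + 99 \left(- \frac{1}{84}\right)}{19882 + 41751} = \frac{186 - 4284 - \frac{33}{28}}{61633} = \left(- \frac{114777}{28}\right) \frac{1}{61633} = - \frac{8829}{132748}$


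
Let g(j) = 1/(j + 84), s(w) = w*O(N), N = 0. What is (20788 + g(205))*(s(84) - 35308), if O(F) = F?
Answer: -212121036764/289 ≈ -7.3398e+8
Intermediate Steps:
s(w) = 0 (s(w) = w*0 = 0)
g(j) = 1/(84 + j)
(20788 + g(205))*(s(84) - 35308) = (20788 + 1/(84 + 205))*(0 - 35308) = (20788 + 1/289)*(-35308) = (6007733/289)*(-35308) = -212121036764/289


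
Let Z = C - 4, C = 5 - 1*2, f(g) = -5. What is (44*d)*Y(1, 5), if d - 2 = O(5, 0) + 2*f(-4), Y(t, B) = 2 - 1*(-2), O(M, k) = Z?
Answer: -1584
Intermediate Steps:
C = 3 (C = 5 - 2 = 3)
Z = -1 (Z = 3 - 4 = -1)
O(M, k) = -1
Y(t, B) = 4 (Y(t, B) = 2 + 2 = 4)
d = -9 (d = 2 + (-1 + 2*(-5)) = 2 + (-1 - 10) = 2 - 11 = -9)
(44*d)*Y(1, 5) = (44*(-9))*4 = -396*4 = -1584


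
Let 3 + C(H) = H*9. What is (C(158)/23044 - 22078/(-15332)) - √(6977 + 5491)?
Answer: 132630385/88327652 - 2*√3117 ≈ -110.16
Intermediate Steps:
C(H) = -3 + 9*H (C(H) = -3 + H*9 = -3 + 9*H)
(C(158)/23044 - 22078/(-15332)) - √(6977 + 5491) = ((-3 + 9*158)/23044 - 22078/(-15332)) - √(6977 + 5491) = ((-3 + 1422)*(1/23044) - 22078*(-1/15332)) - √12468 = (1419*(1/23044) + 11039/7666) - 2*√3117 = (1419/23044 + 11039/7666) - 2*√3117 = 132630385/88327652 - 2*√3117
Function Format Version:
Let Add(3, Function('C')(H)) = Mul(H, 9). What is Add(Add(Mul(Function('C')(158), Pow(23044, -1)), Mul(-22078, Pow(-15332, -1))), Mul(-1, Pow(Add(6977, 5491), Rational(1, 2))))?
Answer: Add(Rational(132630385, 88327652), Mul(-2, Pow(3117, Rational(1, 2)))) ≈ -110.16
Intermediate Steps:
Function('C')(H) = Add(-3, Mul(9, H)) (Function('C')(H) = Add(-3, Mul(H, 9)) = Add(-3, Mul(9, H)))
Add(Add(Mul(Function('C')(158), Pow(23044, -1)), Mul(-22078, Pow(-15332, -1))), Mul(-1, Pow(Add(6977, 5491), Rational(1, 2)))) = Add(Add(Mul(Add(-3, Mul(9, 158)), Pow(23044, -1)), Mul(-22078, Pow(-15332, -1))), Mul(-1, Pow(Add(6977, 5491), Rational(1, 2)))) = Add(Add(Mul(Add(-3, 1422), Rational(1, 23044)), Mul(-22078, Rational(-1, 15332))), Mul(-1, Pow(12468, Rational(1, 2)))) = Add(Add(Mul(1419, Rational(1, 23044)), Rational(11039, 7666)), Mul(-1, Mul(2, Pow(3117, Rational(1, 2))))) = Add(Add(Rational(1419, 23044), Rational(11039, 7666)), Mul(-2, Pow(3117, Rational(1, 2)))) = Add(Rational(132630385, 88327652), Mul(-2, Pow(3117, Rational(1, 2))))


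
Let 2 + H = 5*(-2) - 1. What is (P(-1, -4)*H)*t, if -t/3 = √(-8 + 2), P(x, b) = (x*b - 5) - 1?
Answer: -78*I*√6 ≈ -191.06*I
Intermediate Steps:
P(x, b) = -6 + b*x (P(x, b) = (b*x - 5) - 1 = (-5 + b*x) - 1 = -6 + b*x)
t = -3*I*√6 (t = -3*√(-8 + 2) = -3*I*√6 ≈ -7.3485*I)
H = -13 (H = -2 + (5*(-2) - 1) = -2 + (-10 - 1) = -2 - 11 = -13)
(P(-1, -4)*H)*t = ((-6 - 4*(-1))*(-13))*(-3*I*√6) = ((-6 + 4)*(-13))*(-3*I*√6) = (-2*(-13))*(-3*I*√6) = 26*(-3*I*√6) = -78*I*√6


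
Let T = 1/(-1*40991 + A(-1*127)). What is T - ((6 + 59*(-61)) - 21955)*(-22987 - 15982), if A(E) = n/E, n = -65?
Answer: -5182782461829631/5205792 ≈ -9.9558e+8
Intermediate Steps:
A(E) = -65/E
T = -127/5205792 (T = 1/(-1*40991 - 65/((-1*127))) = 1/(-40991 - 65/(-127)) = 1/(-40991 - 65*(-1/127)) = 1/(-40991 + 65/127) = 1/(-5205792/127) = -127/5205792 ≈ -2.4396e-5)
T - ((6 + 59*(-61)) - 21955)*(-22987 - 15982) = -127/5205792 - ((6 + 59*(-61)) - 21955)*(-22987 - 15982) = -127/5205792 - ((6 - 3599) - 21955)*(-38969) = -127/5205792 - (-3593 - 21955)*(-38969) = -127/5205792 - (-25548)*(-38969) = -127/5205792 - 1*995580012 = -127/5205792 - 995580012 = -5182782461829631/5205792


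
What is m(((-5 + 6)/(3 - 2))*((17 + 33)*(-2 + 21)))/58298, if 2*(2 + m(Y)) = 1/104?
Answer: -415/12125984 ≈ -3.4224e-5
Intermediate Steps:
m(Y) = -415/208 (m(Y) = -2 + (½)/104 = -2 + (½)*(1/104) = -2 + 1/208 = -415/208)
m(((-5 + 6)/(3 - 2))*((17 + 33)*(-2 + 21)))/58298 = -415/208/58298 = -415/208*1/58298 = -415/12125984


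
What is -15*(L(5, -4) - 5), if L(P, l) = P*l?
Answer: 375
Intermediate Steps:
-15*(L(5, -4) - 5) = -15*(5*(-4) - 5) = -15*(-20 - 5) = -15*(-25) = 375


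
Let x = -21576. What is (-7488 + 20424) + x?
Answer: -8640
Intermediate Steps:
(-7488 + 20424) + x = (-7488 + 20424) - 21576 = 12936 - 21576 = -8640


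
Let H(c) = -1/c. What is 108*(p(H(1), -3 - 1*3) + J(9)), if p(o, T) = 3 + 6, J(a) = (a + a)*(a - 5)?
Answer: 8748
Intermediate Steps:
J(a) = 2*a*(-5 + a) (J(a) = (2*a)*(-5 + a) = 2*a*(-5 + a))
p(o, T) = 9
108*(p(H(1), -3 - 1*3) + J(9)) = 108*(9 + 2*9*(-5 + 9)) = 108*(9 + 2*9*4) = 108*(9 + 72) = 108*81 = 8748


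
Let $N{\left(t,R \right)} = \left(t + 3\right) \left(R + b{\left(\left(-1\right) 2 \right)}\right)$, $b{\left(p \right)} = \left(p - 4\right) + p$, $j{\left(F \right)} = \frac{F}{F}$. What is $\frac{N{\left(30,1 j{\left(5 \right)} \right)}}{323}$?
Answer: $- \frac{231}{323} \approx -0.71517$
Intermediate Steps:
$j{\left(F \right)} = 1$
$b{\left(p \right)} = -4 + 2 p$ ($b{\left(p \right)} = \left(-4 + p\right) + p = -4 + 2 p$)
$N{\left(t,R \right)} = \left(-8 + R\right) \left(3 + t\right)$ ($N{\left(t,R \right)} = \left(t + 3\right) \left(R - \left(4 - 2 \left(\left(-1\right) 2\right)\right)\right) = \left(3 + t\right) \left(R + \left(-4 + 2 \left(-2\right)\right)\right) = \left(3 + t\right) \left(R - 8\right) = \left(3 + t\right) \left(-8 + R\right) = \left(-8 + R\right) \left(3 + t\right)$)
$\frac{N{\left(30,1 j{\left(5 \right)} \right)}}{323} = \frac{-24 - 240 + 3 \cdot 1 \cdot 1 + 1 \cdot 1 \cdot 30}{323} = \left(-24 - 240 + 3 \cdot 1 + 1 \cdot 30\right) \frac{1}{323} = \left(-24 - 240 + 3 + 30\right) \frac{1}{323} = \left(-231\right) \frac{1}{323} = - \frac{231}{323}$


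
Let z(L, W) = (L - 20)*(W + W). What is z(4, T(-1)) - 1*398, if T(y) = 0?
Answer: -398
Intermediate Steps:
z(L, W) = 2*W*(-20 + L) (z(L, W) = (-20 + L)*(2*W) = 2*W*(-20 + L))
z(4, T(-1)) - 1*398 = 2*0*(-20 + 4) - 1*398 = 2*0*(-16) - 398 = 0 - 398 = -398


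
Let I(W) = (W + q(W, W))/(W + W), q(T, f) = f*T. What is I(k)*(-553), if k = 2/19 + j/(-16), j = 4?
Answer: -35945/152 ≈ -236.48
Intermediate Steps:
q(T, f) = T*f
k = -11/76 (k = 2/19 + 4/(-16) = 2*(1/19) + 4*(-1/16) = 2/19 - ¼ = -11/76 ≈ -0.14474)
I(W) = (W + W²)/(2*W) (I(W) = (W + W*W)/(W + W) = (W + W²)/((2*W)) = (W + W²)*(1/(2*W)) = (W + W²)/(2*W))
I(k)*(-553) = (½ + (½)*(-11/76))*(-553) = (½ - 11/152)*(-553) = (65/152)*(-553) = -35945/152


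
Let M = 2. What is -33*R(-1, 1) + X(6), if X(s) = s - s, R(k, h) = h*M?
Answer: -66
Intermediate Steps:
R(k, h) = 2*h (R(k, h) = h*2 = 2*h)
X(s) = 0
-33*R(-1, 1) + X(6) = -66 + 0 = -66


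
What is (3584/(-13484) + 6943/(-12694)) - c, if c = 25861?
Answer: -1106665087791/42791474 ≈ -25862.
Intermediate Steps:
(3584/(-13484) + 6943/(-12694)) - c = (3584/(-13484) + 6943/(-12694)) - 1*25861 = (3584*(-1/13484) + 6943*(-1/12694)) - 25861 = (-896/3371 - 6943/12694) - 25861 = -34778677/42791474 - 25861 = -1106665087791/42791474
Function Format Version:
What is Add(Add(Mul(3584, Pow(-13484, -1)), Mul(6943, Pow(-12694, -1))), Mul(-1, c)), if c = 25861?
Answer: Rational(-1106665087791, 42791474) ≈ -25862.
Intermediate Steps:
Add(Add(Mul(3584, Pow(-13484, -1)), Mul(6943, Pow(-12694, -1))), Mul(-1, c)) = Add(Add(Mul(3584, Pow(-13484, -1)), Mul(6943, Pow(-12694, -1))), Mul(-1, 25861)) = Add(Add(Mul(3584, Rational(-1, 13484)), Mul(6943, Rational(-1, 12694))), -25861) = Add(Add(Rational(-896, 3371), Rational(-6943, 12694)), -25861) = Add(Rational(-34778677, 42791474), -25861) = Rational(-1106665087791, 42791474)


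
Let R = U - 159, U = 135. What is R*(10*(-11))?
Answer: 2640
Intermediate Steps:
R = -24 (R = 135 - 159 = -24)
R*(10*(-11)) = -240*(-11) = -24*(-110) = 2640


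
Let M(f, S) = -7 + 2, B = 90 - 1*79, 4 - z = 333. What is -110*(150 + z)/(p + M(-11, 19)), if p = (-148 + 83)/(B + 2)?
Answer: -1969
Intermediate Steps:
z = -329 (z = 4 - 1*333 = 4 - 333 = -329)
B = 11 (B = 90 - 79 = 11)
M(f, S) = -5
p = -5 (p = (-148 + 83)/(11 + 2) = -65/13 = -65*1/13 = -5)
-110*(150 + z)/(p + M(-11, 19)) = -110*(150 - 329)/(-5 - 5) = -(-19690)/(-10) = -(-19690)*(-1)/10 = -110*179/10 = -1969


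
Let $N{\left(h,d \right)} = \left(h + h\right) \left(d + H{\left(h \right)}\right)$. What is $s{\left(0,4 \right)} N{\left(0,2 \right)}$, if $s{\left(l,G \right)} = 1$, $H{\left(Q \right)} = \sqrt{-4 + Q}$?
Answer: $0$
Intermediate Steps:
$N{\left(h,d \right)} = 2 h \left(d + \sqrt{-4 + h}\right)$ ($N{\left(h,d \right)} = \left(h + h\right) \left(d + \sqrt{-4 + h}\right) = 2 h \left(d + \sqrt{-4 + h}\right)$)
$s{\left(0,4 \right)} N{\left(0,2 \right)} = 1 \cdot 2 \cdot 0 \left(2 + \sqrt{-4 + 0}\right) = 1 \cdot 2 \cdot 0 \left(2 + \sqrt{-4}\right) = 1 \cdot 2 \cdot 0 \left(2 + 2 i\right) = 1 \cdot 0 = 0$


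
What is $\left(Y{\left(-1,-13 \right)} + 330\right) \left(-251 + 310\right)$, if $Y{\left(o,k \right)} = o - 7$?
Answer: $18998$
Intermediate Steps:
$Y{\left(o,k \right)} = -7 + o$
$\left(Y{\left(-1,-13 \right)} + 330\right) \left(-251 + 310\right) = \left(\left(-7 - 1\right) + 330\right) \left(-251 + 310\right) = \left(-8 + 330\right) 59 = 322 \cdot 59 = 18998$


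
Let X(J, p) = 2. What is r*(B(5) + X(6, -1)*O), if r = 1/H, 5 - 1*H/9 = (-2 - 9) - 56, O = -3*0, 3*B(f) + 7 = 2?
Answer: -5/1944 ≈ -0.0025720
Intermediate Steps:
B(f) = -5/3 (B(f) = -7/3 + (⅓)*2 = -7/3 + ⅔ = -5/3)
O = 0
H = 648 (H = 45 - 9*((-2 - 9) - 56) = 45 - 9*(-11 - 56) = 45 - 9*(-67) = 45 + 603 = 648)
r = 1/648 ≈ 0.0015432
r*(B(5) + X(6, -1)*O) = (-5/3 + 2*0)/648 = (-5/3 + 0)/648 = (1/648)*(-5/3) = -5/1944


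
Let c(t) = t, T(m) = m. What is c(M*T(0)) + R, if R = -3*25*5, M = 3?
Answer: -375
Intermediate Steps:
R = -375 (R = -75*5 = -375)
c(M*T(0)) + R = 3*0 - 375 = 0 - 375 = -375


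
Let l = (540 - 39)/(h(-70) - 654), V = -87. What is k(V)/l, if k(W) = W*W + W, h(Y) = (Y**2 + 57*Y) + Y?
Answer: 463884/167 ≈ 2777.8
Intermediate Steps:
h(Y) = Y**2 + 58*Y
k(W) = W + W**2 (k(W) = W**2 + W = W + W**2)
l = 167/62 (l = (540 - 39)/(-70*(58 - 70) - 654) = 501/(-70*(-12) - 654) = 501/(840 - 654) = 501/186 = 501*(1/186) = 167/62 ≈ 2.6936)
k(V)/l = (-87*(1 - 87))/(167/62) = -87*(-86)*(62/167) = 7482*(62/167) = 463884/167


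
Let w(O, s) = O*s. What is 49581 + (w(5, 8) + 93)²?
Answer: 67270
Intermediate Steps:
49581 + (w(5, 8) + 93)² = 49581 + (5*8 + 93)² = 49581 + (40 + 93)² = 49581 + 133² = 49581 + 17689 = 67270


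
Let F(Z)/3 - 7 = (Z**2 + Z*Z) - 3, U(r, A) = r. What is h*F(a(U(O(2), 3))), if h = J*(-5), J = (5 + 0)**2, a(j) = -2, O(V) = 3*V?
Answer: -4500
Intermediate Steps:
F(Z) = 12 + 6*Z**2 (F(Z) = 21 + 3*((Z**2 + Z*Z) - 3) = 21 + 3*((Z**2 + Z**2) - 3) = 21 + 3*(2*Z**2 - 3) = 21 + 3*(-3 + 2*Z**2) = 21 + (-9 + 6*Z**2) = 12 + 6*Z**2)
J = 25 (J = 5**2 = 25)
h = -125 (h = 25*(-5) = -125)
h*F(a(U(O(2), 3))) = -125*(12 + 6*(-2)**2) = -125*(12 + 6*4) = -125*(12 + 24) = -125*36 = -4500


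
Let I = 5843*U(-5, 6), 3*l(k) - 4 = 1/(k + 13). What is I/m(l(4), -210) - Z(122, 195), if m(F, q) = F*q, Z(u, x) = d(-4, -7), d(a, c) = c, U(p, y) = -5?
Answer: 106093/966 ≈ 109.83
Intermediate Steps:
Z(u, x) = -7
l(k) = 4/3 + 1/(3*(13 + k)) (l(k) = 4/3 + 1/(3*(k + 13)) = 4/3 + 1/(3*(13 + k)))
I = -29215 (I = 5843*(-5) = -29215)
I/m(l(4), -210) - Z(122, 195) = -29215*(-(13 + 4)/(70*(53 + 4*4))) - 1*(-7) = -29215*(-17/(70*(53 + 16))) + 7 = -29215/(((⅓)*(1/17)*69)*(-210)) + 7 = -29215/((23/17)*(-210)) + 7 = -29215/(-4830/17) + 7 = -29215*(-17/4830) + 7 = 99331/966 + 7 = 106093/966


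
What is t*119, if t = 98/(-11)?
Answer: -11662/11 ≈ -1060.2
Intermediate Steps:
t = -98/11 (t = 98*(-1/11) = -98/11 ≈ -8.9091)
t*119 = -98/11*119 = -11662/11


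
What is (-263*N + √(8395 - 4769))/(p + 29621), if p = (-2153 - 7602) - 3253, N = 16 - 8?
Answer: -2104/16613 + 7*√74/16613 ≈ -0.12302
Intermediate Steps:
N = 8
p = -13008 (p = -9755 - 3253 = -13008)
(-263*N + √(8395 - 4769))/(p + 29621) = (-263*8 + √(8395 - 4769))/(-13008 + 29621) = (-2104 + √3626)/16613 = (-2104 + 7*√74)*(1/16613) = -2104/16613 + 7*√74/16613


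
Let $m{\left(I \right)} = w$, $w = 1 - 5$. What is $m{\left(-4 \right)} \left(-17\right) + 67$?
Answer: $135$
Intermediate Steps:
$w = -4$
$m{\left(I \right)} = -4$
$m{\left(-4 \right)} \left(-17\right) + 67 = \left(-4\right) \left(-17\right) + 67 = 68 + 67 = 135$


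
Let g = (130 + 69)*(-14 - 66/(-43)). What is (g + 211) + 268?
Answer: -86067/43 ≈ -2001.6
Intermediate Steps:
g = -106664/43 (g = 199*(-14 - 66*(-1/43)) = 199*(-14 + 66/43) = 199*(-536/43) = -106664/43 ≈ -2480.6)
(g + 211) + 268 = (-106664/43 + 211) + 268 = -97591/43 + 268 = -86067/43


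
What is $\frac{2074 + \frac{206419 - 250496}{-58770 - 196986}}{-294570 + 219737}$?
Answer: $- \frac{530482021}{19138988748} \approx -0.027717$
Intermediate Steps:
$\frac{2074 + \frac{206419 - 250496}{-58770 - 196986}}{-294570 + 219737} = \frac{2074 - \frac{44077}{-255756}}{-74833} = \left(2074 - - \frac{44077}{255756}\right) \left(- \frac{1}{74833}\right) = \left(2074 + \frac{44077}{255756}\right) \left(- \frac{1}{74833}\right) = \frac{530482021}{255756} \left(- \frac{1}{74833}\right) = - \frac{530482021}{19138988748}$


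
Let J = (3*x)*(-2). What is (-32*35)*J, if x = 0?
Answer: 0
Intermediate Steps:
J = 0 (J = (3*0)*(-2) = 0*(-2) = 0)
(-32*35)*J = -32*35*0 = -1120*0 = 0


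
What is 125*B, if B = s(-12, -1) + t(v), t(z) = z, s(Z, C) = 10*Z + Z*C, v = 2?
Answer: -13250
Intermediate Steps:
s(Z, C) = 10*Z + C*Z
B = -106 (B = -12*(10 - 1) + 2 = -12*9 + 2 = -108 + 2 = -106)
125*B = 125*(-106) = -13250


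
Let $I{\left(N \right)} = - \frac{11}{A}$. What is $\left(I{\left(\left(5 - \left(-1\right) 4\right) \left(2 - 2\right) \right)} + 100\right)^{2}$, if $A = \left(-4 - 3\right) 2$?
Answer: $\frac{1990921}{196} \approx 10158.0$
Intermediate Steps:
$A = -14$ ($A = \left(-7\right) 2 = -14$)
$I{\left(N \right)} = \frac{11}{14}$ ($I{\left(N \right)} = - \frac{11}{-14} = \left(-11\right) \left(- \frac{1}{14}\right) = \frac{11}{14}$)
$\left(I{\left(\left(5 - \left(-1\right) 4\right) \left(2 - 2\right) \right)} + 100\right)^{2} = \left(\frac{11}{14} + 100\right)^{2} = \left(\frac{1411}{14}\right)^{2} = \frac{1990921}{196}$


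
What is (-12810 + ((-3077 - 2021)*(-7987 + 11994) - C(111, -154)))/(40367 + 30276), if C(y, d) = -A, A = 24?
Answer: -20440472/70643 ≈ -289.35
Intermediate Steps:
C(y, d) = -24 (C(y, d) = -1*24 = -24)
(-12810 + ((-3077 - 2021)*(-7987 + 11994) - C(111, -154)))/(40367 + 30276) = (-12810 + ((-3077 - 2021)*(-7987 + 11994) - 1*(-24)))/(40367 + 30276) = (-12810 + (-5098*4007 + 24))/70643 = (-12810 + (-20427686 + 24))*(1/70643) = (-12810 - 20427662)*(1/70643) = -20440472*1/70643 = -20440472/70643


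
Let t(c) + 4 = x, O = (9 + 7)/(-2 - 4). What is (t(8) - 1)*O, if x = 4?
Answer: 8/3 ≈ 2.6667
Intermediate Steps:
O = -8/3 (O = 16/(-6) = 16*(-⅙) = -8/3 ≈ -2.6667)
t(c) = 0 (t(c) = -4 + 4 = 0)
(t(8) - 1)*O = (0 - 1)*(-8/3) = -1*(-8/3) = 8/3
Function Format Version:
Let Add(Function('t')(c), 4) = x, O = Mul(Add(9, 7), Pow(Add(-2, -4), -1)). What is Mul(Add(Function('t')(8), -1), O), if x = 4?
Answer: Rational(8, 3) ≈ 2.6667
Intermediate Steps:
O = Rational(-8, 3) (O = Mul(16, Pow(-6, -1)) = Mul(16, Rational(-1, 6)) = Rational(-8, 3) ≈ -2.6667)
Function('t')(c) = 0 (Function('t')(c) = Add(-4, 4) = 0)
Mul(Add(Function('t')(8), -1), O) = Mul(Add(0, -1), Rational(-8, 3)) = Mul(-1, Rational(-8, 3)) = Rational(8, 3)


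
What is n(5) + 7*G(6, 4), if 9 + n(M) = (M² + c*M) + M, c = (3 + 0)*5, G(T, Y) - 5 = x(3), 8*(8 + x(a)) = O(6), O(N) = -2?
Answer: 293/4 ≈ 73.250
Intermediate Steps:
x(a) = -33/4 (x(a) = -8 + (⅛)*(-2) = -8 - ¼ = -33/4)
G(T, Y) = -13/4 (G(T, Y) = 5 - 33/4 = -13/4)
c = 15 (c = 3*5 = 15)
n(M) = -9 + M² + 16*M (n(M) = -9 + ((M² + 15*M) + M) = -9 + (M² + 16*M) = -9 + M² + 16*M)
n(5) + 7*G(6, 4) = (-9 + 5² + 16*5) + 7*(-13/4) = (-9 + 25 + 80) - 91/4 = 96 - 91/4 = 293/4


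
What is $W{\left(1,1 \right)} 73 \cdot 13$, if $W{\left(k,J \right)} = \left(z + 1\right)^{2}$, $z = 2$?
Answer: $8541$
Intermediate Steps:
$W{\left(k,J \right)} = 9$ ($W{\left(k,J \right)} = \left(2 + 1\right)^{2} = 3^{2} = 9$)
$W{\left(1,1 \right)} 73 \cdot 13 = 9 \cdot 73 \cdot 13 = 657 \cdot 13 = 8541$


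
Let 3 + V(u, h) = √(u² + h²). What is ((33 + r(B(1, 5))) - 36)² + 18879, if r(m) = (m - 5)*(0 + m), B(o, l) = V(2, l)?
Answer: 24888 - 1100*√29 ≈ 18964.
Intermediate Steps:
V(u, h) = -3 + √(h² + u²) (V(u, h) = -3 + √(u² + h²) = -3 + √(h² + u²))
B(o, l) = -3 + √(4 + l²) (B(o, l) = -3 + √(l² + 2²) = -3 + √(l² + 4) = -3 + √(4 + l²))
r(m) = m*(-5 + m) (r(m) = (-5 + m)*m = m*(-5 + m))
((33 + r(B(1, 5))) - 36)² + 18879 = ((33 + (-3 + √(4 + 5²))*(-5 + (-3 + √(4 + 5²)))) - 36)² + 18879 = ((33 + (-3 + √(4 + 25))*(-5 + (-3 + √(4 + 25)))) - 36)² + 18879 = ((33 + (-3 + √29)*(-5 + (-3 + √29))) - 36)² + 18879 = ((33 + (-3 + √29)*(-8 + √29)) - 36)² + 18879 = ((33 + (-8 + √29)*(-3 + √29)) - 36)² + 18879 = (-3 + (-8 + √29)*(-3 + √29))² + 18879 = 18879 + (-3 + (-8 + √29)*(-3 + √29))²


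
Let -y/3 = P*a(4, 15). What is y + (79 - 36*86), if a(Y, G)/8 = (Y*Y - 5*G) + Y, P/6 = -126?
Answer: -1000937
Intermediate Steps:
P = -756 (P = 6*(-126) = -756)
a(Y, G) = -40*G + 8*Y + 8*Y**2 (a(Y, G) = 8*((Y*Y - 5*G) + Y) = 8*((Y**2 - 5*G) + Y) = 8*(Y + Y**2 - 5*G) = -40*G + 8*Y + 8*Y**2)
y = -997920 (y = -(-2268)*(-40*15 + 8*4 + 8*4**2) = -(-2268)*(-600 + 32 + 8*16) = -(-2268)*(-600 + 32 + 128) = -(-2268)*(-440) = -3*332640 = -997920)
y + (79 - 36*86) = -997920 + (79 - 36*86) = -997920 + (79 - 3096) = -997920 - 3017 = -1000937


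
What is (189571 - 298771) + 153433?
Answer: 44233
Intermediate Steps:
(189571 - 298771) + 153433 = -109200 + 153433 = 44233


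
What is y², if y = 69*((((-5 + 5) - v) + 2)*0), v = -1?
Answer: 0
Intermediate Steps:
y = 0 (y = 69*((((-5 + 5) - 1*(-1)) + 2)*0) = 69*(((0 + 1) + 2)*0) = 69*((1 + 2)*0) = 69*(3*0) = 69*0 = 0)
y² = 0² = 0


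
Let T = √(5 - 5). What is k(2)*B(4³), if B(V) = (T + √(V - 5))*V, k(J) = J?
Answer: 128*√59 ≈ 983.19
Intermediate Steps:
T = 0 (T = √0 = 0)
B(V) = V*√(-5 + V) (B(V) = (0 + √(V - 5))*V = (0 + √(-5 + V))*V = √(-5 + V)*V = V*√(-5 + V))
k(2)*B(4³) = 2*(4³*√(-5 + 4³)) = 2*(64*√(-5 + 64)) = 2*(64*√59) = 128*√59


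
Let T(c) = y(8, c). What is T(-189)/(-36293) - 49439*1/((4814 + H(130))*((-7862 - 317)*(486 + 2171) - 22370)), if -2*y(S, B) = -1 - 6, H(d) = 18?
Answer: -366108901749/3814945864174048 ≈ -9.5967e-5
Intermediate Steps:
y(S, B) = 7/2 (y(S, B) = -(-1 - 6)/2 = -1/2*(-7) = 7/2)
T(c) = 7/2
T(-189)/(-36293) - 49439*1/((4814 + H(130))*((-7862 - 317)*(486 + 2171) - 22370)) = (7/2)/(-36293) - 49439*1/((4814 + 18)*((-7862 - 317)*(486 + 2171) - 22370)) = (7/2)*(-1/36293) - 49439*1/(4832*(-8179*2657 - 22370)) = -7/72586 - 49439*1/(4832*(-21731603 - 22370)) = -7/72586 - 49439/(4832*(-21753973)) = -7/72586 - 49439/(-105115197536) = -7/72586 - 49439*(-1/105115197536) = -7/72586 + 49439/105115197536 = -366108901749/3814945864174048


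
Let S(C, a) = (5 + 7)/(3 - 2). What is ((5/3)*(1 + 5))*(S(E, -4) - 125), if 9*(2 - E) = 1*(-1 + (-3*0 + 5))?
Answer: -1130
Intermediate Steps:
E = 14/9 (E = 2 - (-1 + (-3*0 + 5))/9 = 2 - (-1 + (0 + 5))/9 = 2 - (-1 + 5)/9 = 2 - 4/9 = 14/9 ≈ 1.5556)
S(C, a) = 12 (S(C, a) = 12/1 = 12*1 = 12)
((5/3)*(1 + 5))*(S(E, -4) - 125) = ((5/3)*(1 + 5))*(12 - 125) = ((5*(⅓))*6)*(-113) = ((5/3)*6)*(-113) = 10*(-113) = -1130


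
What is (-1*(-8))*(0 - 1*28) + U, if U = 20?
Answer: -204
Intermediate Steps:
(-1*(-8))*(0 - 1*28) + U = (-1*(-8))*(0 - 1*28) + 20 = 8*(0 - 28) + 20 = 8*(-28) + 20 = -224 + 20 = -204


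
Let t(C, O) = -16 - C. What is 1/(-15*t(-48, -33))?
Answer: -1/480 ≈ -0.0020833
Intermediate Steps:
1/(-15*t(-48, -33)) = 1/(-15*(-16 - 1*(-48))) = 1/(-15*(-16 + 48)) = 1/(-15*32) = 1/(-480) = -1/480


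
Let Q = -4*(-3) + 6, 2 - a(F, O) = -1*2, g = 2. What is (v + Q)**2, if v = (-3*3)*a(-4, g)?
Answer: 324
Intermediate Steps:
a(F, O) = 4 (a(F, O) = 2 - (-1)*2 = 2 - 1*(-2) = 2 + 2 = 4)
Q = 18 (Q = 12 + 6 = 18)
v = -36 (v = -3*3*4 = -9*4 = -36)
(v + Q)**2 = (-36 + 18)**2 = (-18)**2 = 324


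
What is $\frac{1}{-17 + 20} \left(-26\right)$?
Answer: $- \frac{26}{3} \approx -8.6667$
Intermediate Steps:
$\frac{1}{-17 + 20} \left(-26\right) = \frac{1}{3} \left(-26\right) = - \frac{26}{3}$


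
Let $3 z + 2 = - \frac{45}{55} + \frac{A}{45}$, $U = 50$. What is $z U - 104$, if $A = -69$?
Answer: $- \frac{17476}{99} \approx -176.53$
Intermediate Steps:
$z = - \frac{718}{495}$ ($z = - \frac{2}{3} + \frac{- \frac{45}{55} - \frac{69}{45}}{3} = - \frac{2}{3} + \frac{\left(-45\right) \frac{1}{55} - \frac{23}{15}}{3} = - \frac{2}{3} + \frac{- \frac{9}{11} - \frac{23}{15}}{3} = - \frac{2}{3} + \frac{1}{3} \left(- \frac{388}{165}\right) = - \frac{2}{3} - \frac{388}{495} = - \frac{718}{495} \approx -1.4505$)
$z U - 104 = \left(- \frac{718}{495}\right) 50 - 104 = - \frac{7180}{99} - 104 = - \frac{17476}{99}$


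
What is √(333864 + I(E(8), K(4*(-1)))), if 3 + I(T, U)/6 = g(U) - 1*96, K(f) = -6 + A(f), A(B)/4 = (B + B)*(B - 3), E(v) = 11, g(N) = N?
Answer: √334578 ≈ 578.43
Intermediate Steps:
A(B) = 8*B*(-3 + B) (A(B) = 4*((B + B)*(B - 3)) = 4*((2*B)*(-3 + B)) = 4*(2*B*(-3 + B)) = 8*B*(-3 + B))
K(f) = -6 + 8*f*(-3 + f)
I(T, U) = -594 + 6*U (I(T, U) = -18 + 6*(U - 1*96) = -18 + 6*(U - 96) = -18 + 6*(-96 + U) = -18 + (-576 + 6*U) = -594 + 6*U)
√(333864 + I(E(8), K(4*(-1)))) = √(333864 + (-594 + 6*(-6 + 8*(4*(-1))*(-3 + 4*(-1))))) = √(333864 + (-594 + 6*(-6 + 8*(-4)*(-3 - 4)))) = √(333864 + (-594 + 6*(-6 + 8*(-4)*(-7)))) = √(333864 + (-594 + 6*(-6 + 224))) = √(333864 + (-594 + 6*218)) = √(333864 + (-594 + 1308)) = √(333864 + 714) = √334578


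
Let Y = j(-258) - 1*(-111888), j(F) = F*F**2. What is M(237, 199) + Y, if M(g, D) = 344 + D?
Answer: -17061081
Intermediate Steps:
j(F) = F**3
Y = -17061624 (Y = (-258)**3 - 1*(-111888) = -17173512 + 111888 = -17061624)
M(237, 199) + Y = (344 + 199) - 17061624 = 543 - 17061624 = -17061081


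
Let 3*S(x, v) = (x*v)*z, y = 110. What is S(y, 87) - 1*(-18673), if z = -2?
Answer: 12293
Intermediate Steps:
S(x, v) = -2*v*x/3 (S(x, v) = ((x*v)*(-2))/3 = ((v*x)*(-2))/3 = (-2*v*x)/3 = -2*v*x/3)
S(y, 87) - 1*(-18673) = -⅔*87*110 - 1*(-18673) = -6380 + 18673 = 12293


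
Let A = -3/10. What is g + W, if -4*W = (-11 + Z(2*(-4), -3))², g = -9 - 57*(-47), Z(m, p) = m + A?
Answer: 1030751/400 ≈ 2576.9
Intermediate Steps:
A = -3/10 (A = -3*⅒ = -3/10 ≈ -0.30000)
Z(m, p) = -3/10 + m (Z(m, p) = m - 3/10 = -3/10 + m)
g = 2670 (g = -9 + 2679 = 2670)
W = -37249/400 (W = -(-11 + (-3/10 + 2*(-4)))²/4 = -(-11 + (-3/10 - 8))²/4 = -(-11 - 83/10)²/4 = -(-193/10)²/4 = -¼*37249/100 = -37249/400 ≈ -93.123)
g + W = 2670 - 37249/400 = 1030751/400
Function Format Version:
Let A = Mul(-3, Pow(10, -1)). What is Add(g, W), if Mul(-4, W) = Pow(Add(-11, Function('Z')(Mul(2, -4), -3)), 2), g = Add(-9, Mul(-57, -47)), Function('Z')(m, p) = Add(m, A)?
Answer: Rational(1030751, 400) ≈ 2576.9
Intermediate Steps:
A = Rational(-3, 10) (A = Mul(-3, Rational(1, 10)) = Rational(-3, 10) ≈ -0.30000)
Function('Z')(m, p) = Add(Rational(-3, 10), m) (Function('Z')(m, p) = Add(m, Rational(-3, 10)) = Add(Rational(-3, 10), m))
g = 2670 (g = Add(-9, 2679) = 2670)
W = Rational(-37249, 400) (W = Mul(Rational(-1, 4), Pow(Add(-11, Add(Rational(-3, 10), Mul(2, -4))), 2)) = Mul(Rational(-1, 4), Pow(Add(-11, Add(Rational(-3, 10), -8)), 2)) = Mul(Rational(-1, 4), Pow(Add(-11, Rational(-83, 10)), 2)) = Mul(Rational(-1, 4), Pow(Rational(-193, 10), 2)) = Mul(Rational(-1, 4), Rational(37249, 100)) = Rational(-37249, 400) ≈ -93.123)
Add(g, W) = Add(2670, Rational(-37249, 400)) = Rational(1030751, 400)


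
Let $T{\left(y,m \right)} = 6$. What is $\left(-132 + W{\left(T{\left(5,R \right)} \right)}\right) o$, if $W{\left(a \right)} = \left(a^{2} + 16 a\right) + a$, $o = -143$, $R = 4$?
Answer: $-858$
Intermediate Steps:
$W{\left(a \right)} = a^{2} + 17 a$
$\left(-132 + W{\left(T{\left(5,R \right)} \right)}\right) o = \left(-132 + 6 \left(17 + 6\right)\right) \left(-143\right) = \left(-132 + 6 \cdot 23\right) \left(-143\right) = \left(-132 + 138\right) \left(-143\right) = 6 \left(-143\right) = -858$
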